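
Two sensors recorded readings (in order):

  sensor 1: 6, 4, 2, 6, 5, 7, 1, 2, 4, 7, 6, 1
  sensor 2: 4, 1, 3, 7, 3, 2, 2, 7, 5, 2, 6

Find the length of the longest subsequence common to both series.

5

Let dp[i][j] be the LCS length of the first i values of sensor 1 and the first j values of sensor 2. dp[i][j] = dp[i-1][j-1]+1 when the i-th and j-th values match, else max(dp[i-1][j], dp[i][j-1]).
    ·  4  1  3  7  3  2  2  7  5  2  6
 ·  0  0  0  0  0  0  0  0  0  0  0  0
 6  0  0  0  0  0  0  0  0  0  0  0  1
 4  0  1  1  1  1  1  1  1  1  1  1  1
 2  0  1  1  1  1  1  2  2  2  2  2  2
 6  0  1  1  1  1  1  2  2  2  2  2  3
 5  0  1  1  1  1  1  2  2  2  3  3  3
 7  0  1  1  1  2  2  2  2  3  3  3  3
 1  0  1  2  2  2  2  2  2  3  3  3  3
 2  0  1  2  2  2  2  3  3  3  3  4  4
 4  0  1  2  2  2  2  3  3  3  3  4  4
 7  0  1  2  2  3  3  3  3  4  4  4  4
 6  0  1  2  2  3  3  3  3  4  4  4  5
 1  0  1  2  2  3  3  3  3  4  4  4  5
dp[12][11] = 5. One LCS (by backtracking along matches): 4, 2, 5, 2, 6.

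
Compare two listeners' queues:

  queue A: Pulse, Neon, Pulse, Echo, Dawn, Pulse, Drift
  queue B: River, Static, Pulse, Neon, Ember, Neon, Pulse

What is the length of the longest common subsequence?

3

Pick Pulse [1,3] → Neon [2,6] → Pulse [6,7]; all 3 songs appear in both, in order. The LCS DP gives dp[7][7] = 3, so this is optimal.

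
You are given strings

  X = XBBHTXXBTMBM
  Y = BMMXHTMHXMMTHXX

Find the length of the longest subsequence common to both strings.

6

Taking X [1,4], H [4,5], T [5,6], X [7,9], M [10,10], M [12,11] gives a common subsequence of length 6. dp[12][15] = 6 confirms this is the maximum.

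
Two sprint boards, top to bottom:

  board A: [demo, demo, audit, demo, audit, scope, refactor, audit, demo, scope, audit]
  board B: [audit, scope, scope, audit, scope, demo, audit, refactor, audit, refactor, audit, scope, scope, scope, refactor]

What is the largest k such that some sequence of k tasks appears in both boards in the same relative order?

Match demo at board A[2]=board B[6], audit at board A[3]=board B[7], audit at board A[5]=board B[9], refactor at board A[7]=board B[10], audit at board A[8]=board B[11], scope at board A[10]=board B[14] — 6 tasks in the same relative order in both, and the DP table's final entry dp[11][15] is also 6, so no common subsequence is longer.

6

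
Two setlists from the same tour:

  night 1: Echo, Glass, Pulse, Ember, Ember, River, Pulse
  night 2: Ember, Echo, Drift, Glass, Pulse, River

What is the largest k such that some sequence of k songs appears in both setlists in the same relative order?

Pick Echo [1,2]; then Glass [2,4]; then Pulse [3,5]; then River [6,6]; all 4 songs appear in both, in order, and the DP table's final entry dp[7][6] is also 4, so no common subsequence is longer.

4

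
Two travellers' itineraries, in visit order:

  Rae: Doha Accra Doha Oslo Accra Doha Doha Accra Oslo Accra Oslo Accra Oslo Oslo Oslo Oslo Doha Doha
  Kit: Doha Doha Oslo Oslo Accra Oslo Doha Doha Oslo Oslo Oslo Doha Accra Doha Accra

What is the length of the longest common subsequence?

11

Match Doha [1,1]; then Doha [3,2]; then Oslo [4,4]; then Accra [5,5]; then Doha [6,7]; then Doha [7,8]; then Oslo [14,9]; then Oslo [15,10]; then Oslo [16,11]; then Doha [17,12]; then Doha [18,14] — 11 stops in the same relative order in both. Since dp[18][15] = 11, nothing longer is possible.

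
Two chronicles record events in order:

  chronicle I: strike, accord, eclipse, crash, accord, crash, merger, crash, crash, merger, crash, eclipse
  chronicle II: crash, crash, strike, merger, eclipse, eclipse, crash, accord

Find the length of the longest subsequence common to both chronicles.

Pick strike at chronicle I[1]=chronicle II[3], then eclipse at chronicle I[3]=chronicle II[6], then crash at chronicle I[4]=chronicle II[7], then accord at chronicle I[5]=chronicle II[8]; all 4 events appear in both, in order. The LCS DP gives dp[12][8] = 4, so this is optimal.

4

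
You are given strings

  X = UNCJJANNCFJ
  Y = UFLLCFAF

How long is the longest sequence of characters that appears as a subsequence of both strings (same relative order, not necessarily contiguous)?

Let dp[i][j] be the LCS length of the first i characters of X and the first j characters of Y. dp[i][j] = dp[i-1][j-1]+1 when the i-th and j-th characters match, else max(dp[i-1][j], dp[i][j-1]).
    ·  U  F  L  L  C  F  A  F
 ·  0  0  0  0  0  0  0  0  0
 U  0  1  1  1  1  1  1  1  1
 N  0  1  1  1  1  1  1  1  1
 C  0  1  1  1  1  2  2  2  2
 J  0  1  1  1  1  2  2  2  2
 J  0  1  1  1  1  2  2  2  2
 A  0  1  1  1  1  2  2  3  3
 N  0  1  1  1  1  2  2  3  3
 N  0  1  1  1  1  2  2  3  3
 C  0  1  1  1  1  2  2  3  3
 F  0  1  2  2  2  2  3  3  4
 J  0  1  2  2  2  2  3  3  4
dp[11][8] = 4. One LCS (by backtracking along matches): UCAF.

4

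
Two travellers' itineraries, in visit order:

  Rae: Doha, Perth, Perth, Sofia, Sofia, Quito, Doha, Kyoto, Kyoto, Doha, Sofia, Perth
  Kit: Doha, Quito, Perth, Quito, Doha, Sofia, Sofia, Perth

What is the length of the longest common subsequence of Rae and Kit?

6

Pick Doha [1,1]; then Perth [3,3]; then Quito [6,4]; then Doha [7,5]; then Sofia [11,7]; then Perth [12,8]; all 6 stops appear in both, in order. The LCS DP gives dp[12][8] = 6, so this is optimal.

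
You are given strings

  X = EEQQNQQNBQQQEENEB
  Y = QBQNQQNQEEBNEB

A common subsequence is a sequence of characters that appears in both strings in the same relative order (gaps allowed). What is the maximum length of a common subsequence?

12

One common subsequence of length 12: Q at X[3]=Y[1] → Q at X[4]=Y[3] → N at X[5]=Y[4] → Q at X[6]=Y[5] → Q at X[7]=Y[6] → N at X[8]=Y[7] → Q at X[12]=Y[8] → E at X[13]=Y[9] → E at X[14]=Y[10] → N at X[15]=Y[12] → E at X[16]=Y[13] → B at X[17]=Y[14], and the DP table's final entry dp[17][14] is also 12, so no common subsequence is longer.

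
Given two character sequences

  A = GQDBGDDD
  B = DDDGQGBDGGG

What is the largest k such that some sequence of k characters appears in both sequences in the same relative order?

4

Let dp[i][j] be the LCS length of the first i characters of A and the first j characters of B. dp[i][j] = dp[i-1][j-1]+1 when the i-th and j-th characters match, else max(dp[i-1][j], dp[i][j-1]).
    ·  D  D  D  G  Q  G  B  D  G  G  G
 ·  0  0  0  0  0  0  0  0  0  0  0  0
 G  0  0  0  0  1  1  1  1  1  1  1  1
 Q  0  0  0  0  1  2  2  2  2  2  2  2
 D  0  1  1  1  1  2  2  2  3  3  3  3
 B  0  1  1  1  1  2  2  3  3  3  3  3
 G  0  1  1  1  2  2  3  3  3  4  4  4
 D  0  1  2  2  2  2  3  3  4  4  4  4
 D  0  1  2  3  3  3  3  3  4  4  4  4
 D  0  1  2  3  3  3  3  3  4  4  4  4
dp[8][11] = 4. One LCS (by backtracking along matches): GQDG.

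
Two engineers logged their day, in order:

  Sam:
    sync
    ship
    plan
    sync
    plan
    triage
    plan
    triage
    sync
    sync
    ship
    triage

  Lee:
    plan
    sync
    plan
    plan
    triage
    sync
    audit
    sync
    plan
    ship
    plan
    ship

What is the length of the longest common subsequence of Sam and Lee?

8

Match plan (Sam #3, Lee #1), then sync (Sam #4, Lee #2), then plan (Sam #5, Lee #3), then plan (Sam #7, Lee #4), then triage (Sam #8, Lee #5), then sync (Sam #9, Lee #6), then sync (Sam #10, Lee #8), then ship (Sam #11, Lee #12) — 8 tasks in the same relative order in both. dp[12][12] = 8 confirms this is the maximum.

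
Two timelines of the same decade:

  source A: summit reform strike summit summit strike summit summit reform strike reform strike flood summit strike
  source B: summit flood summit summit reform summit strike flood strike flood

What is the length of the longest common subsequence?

Taking summit [1,1]; then summit [4,3]; then summit [5,4]; then summit [8,6]; then strike [10,7]; then strike [12,9]; then flood [13,10] gives a common subsequence of length 7. Since dp[15][10] = 7, nothing longer is possible.

7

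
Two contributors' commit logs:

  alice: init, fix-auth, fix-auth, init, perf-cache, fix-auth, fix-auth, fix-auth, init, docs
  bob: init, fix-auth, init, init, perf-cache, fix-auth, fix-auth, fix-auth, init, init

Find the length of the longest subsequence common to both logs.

8

Match init (alice #1, bob #1) → fix-auth (alice #2, bob #2) → init (alice #4, bob #4) → perf-cache (alice #5, bob #5) → fix-auth (alice #6, bob #6) → fix-auth (alice #7, bob #7) → fix-auth (alice #8, bob #8) → init (alice #9, bob #10) — 8 commits in the same relative order in both. The LCS DP gives dp[10][10] = 8, so this is optimal.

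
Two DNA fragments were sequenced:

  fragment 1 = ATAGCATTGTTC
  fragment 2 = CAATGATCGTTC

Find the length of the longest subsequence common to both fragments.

Taking A [1,3] → T [2,4] → G [4,5] → A [6,6] → T [7,7] → G [9,9] → T [10,10] → T [11,11] → C [12,12] gives a common subsequence of length 9. dp[12][12] = 9 confirms this is the maximum.

9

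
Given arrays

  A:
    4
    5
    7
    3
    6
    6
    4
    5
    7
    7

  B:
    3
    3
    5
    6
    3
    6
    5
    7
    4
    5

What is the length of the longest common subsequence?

One common subsequence of length 5: 5 (A #2, B #3), 3 (A #4, B #5), 6 (A #5, B #6), 4 (A #7, B #9), 5 (A #8, B #10). Since dp[10][10] = 5, nothing longer is possible.

5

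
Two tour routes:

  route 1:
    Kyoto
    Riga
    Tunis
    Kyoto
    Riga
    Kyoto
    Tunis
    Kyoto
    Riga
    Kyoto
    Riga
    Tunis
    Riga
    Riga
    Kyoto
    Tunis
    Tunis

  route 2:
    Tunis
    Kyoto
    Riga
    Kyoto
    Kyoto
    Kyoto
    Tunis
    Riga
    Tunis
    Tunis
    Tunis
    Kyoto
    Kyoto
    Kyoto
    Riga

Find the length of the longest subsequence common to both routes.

10

Pick Tunis (route 1 #3, route 2 #1); then Kyoto (route 1 #4, route 2 #2); then Riga (route 1 #5, route 2 #3); then Kyoto (route 1 #6, route 2 #4); then Kyoto (route 1 #8, route 2 #5); then Kyoto (route 1 #10, route 2 #6); then Riga (route 1 #11, route 2 #8); then Tunis (route 1 #12, route 2 #9); then Tunis (route 1 #16, route 2 #10); then Tunis (route 1 #17, route 2 #11); all 10 stops appear in both, in order. Since dp[17][15] = 10, nothing longer is possible.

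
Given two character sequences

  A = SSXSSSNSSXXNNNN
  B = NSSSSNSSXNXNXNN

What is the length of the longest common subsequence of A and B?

12

Match S [2,2] → S [4,3] → S [5,4] → S [6,5] → N [7,6] → S [8,7] → S [9,8] → X [10,9] → X [11,11] → N [12,12] → N [14,14] → N [15,15] — 12 characters in the same relative order in both. dp[15][15] = 12 confirms this is the maximum.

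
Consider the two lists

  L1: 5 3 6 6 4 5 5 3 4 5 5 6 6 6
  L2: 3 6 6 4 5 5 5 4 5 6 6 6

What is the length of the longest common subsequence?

Match 3 at L1[2]=L2[1], then 6 at L1[3]=L2[2], then 6 at L1[4]=L2[3], then 4 at L1[5]=L2[4], then 5 at L1[6]=L2[6], then 5 at L1[7]=L2[7], then 4 at L1[9]=L2[8], then 5 at L1[11]=L2[9], then 6 at L1[12]=L2[10], then 6 at L1[13]=L2[11], then 6 at L1[14]=L2[12] — 11 values in the same relative order in both. dp[14][12] = 11 confirms this is the maximum.

11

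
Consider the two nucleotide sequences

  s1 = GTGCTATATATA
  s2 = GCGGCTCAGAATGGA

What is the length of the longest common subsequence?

9

One common subsequence of length 9: G at s1[1]=s2[3] → G at s1[3]=s2[4] → C at s1[4]=s2[5] → T at s1[5]=s2[6] → A at s1[6]=s2[8] → A at s1[8]=s2[10] → A at s1[10]=s2[11] → T at s1[11]=s2[12] → A at s1[12]=s2[15]. dp[12][15] = 9 confirms this is the maximum.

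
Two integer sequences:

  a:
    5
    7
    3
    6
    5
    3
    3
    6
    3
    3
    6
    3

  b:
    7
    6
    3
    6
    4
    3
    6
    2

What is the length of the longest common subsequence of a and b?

6

One common subsequence of length 6: 7 [2,1], then 6 [4,2], then 3 [7,3], then 6 [8,4], then 3 [10,6], then 6 [11,7], and the DP table's final entry dp[12][8] is also 6, so no common subsequence is longer.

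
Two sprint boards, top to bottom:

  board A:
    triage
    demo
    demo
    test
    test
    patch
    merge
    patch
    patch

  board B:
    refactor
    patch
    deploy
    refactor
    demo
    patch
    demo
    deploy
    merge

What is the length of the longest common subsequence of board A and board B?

Pick demo (board A #2, board B #5), then demo (board A #3, board B #7), then merge (board A #7, board B #9); all 3 tasks appear in both, in order. Since dp[9][9] = 3, nothing longer is possible.

3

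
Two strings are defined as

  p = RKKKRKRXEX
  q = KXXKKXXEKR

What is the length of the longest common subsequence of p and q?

5

Taking K (p #2, q #1) → K (p #3, q #4) → K (p #4, q #5) → K (p #6, q #9) → R (p #7, q #10) gives a common subsequence of length 5. The LCS DP gives dp[10][10] = 5, so this is optimal.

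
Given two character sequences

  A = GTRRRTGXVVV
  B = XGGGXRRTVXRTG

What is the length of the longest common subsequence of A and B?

Match G at A[1]=B[4], R at A[3]=B[6], R at A[4]=B[7], R at A[5]=B[11], T at A[6]=B[12], G at A[7]=B[13] — 6 characters in the same relative order in both. dp[11][13] = 6 confirms this is the maximum.

6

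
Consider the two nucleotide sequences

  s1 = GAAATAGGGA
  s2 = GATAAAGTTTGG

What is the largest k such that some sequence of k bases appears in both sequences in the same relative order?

8

Taking G (s1 #1, s2 #1); then A (s1 #2, s2 #2); then A (s1 #3, s2 #4); then A (s1 #4, s2 #5); then A (s1 #6, s2 #6); then G (s1 #7, s2 #7); then G (s1 #8, s2 #11); then G (s1 #9, s2 #12) gives a common subsequence of length 8. Since dp[10][12] = 8, nothing longer is possible.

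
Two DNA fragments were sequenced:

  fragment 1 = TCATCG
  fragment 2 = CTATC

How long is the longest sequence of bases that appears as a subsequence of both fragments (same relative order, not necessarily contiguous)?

Match T at fragment 1[1]=fragment 2[2] → A at fragment 1[3]=fragment 2[3] → T at fragment 1[4]=fragment 2[4] → C at fragment 1[5]=fragment 2[5] — 4 bases in the same relative order in both. Since dp[6][5] = 4, nothing longer is possible.

4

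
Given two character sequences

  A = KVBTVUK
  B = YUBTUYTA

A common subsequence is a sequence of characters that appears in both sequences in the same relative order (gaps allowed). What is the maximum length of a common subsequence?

3

Let dp[i][j] be the LCS length of the first i characters of A and the first j characters of B. dp[i][j] = dp[i-1][j-1]+1 when the i-th and j-th characters match, else max(dp[i-1][j], dp[i][j-1]).
    ·  Y  U  B  T  U  Y  T  A
 ·  0  0  0  0  0  0  0  0  0
 K  0  0  0  0  0  0  0  0  0
 V  0  0  0  0  0  0  0  0  0
 B  0  0  0  1  1  1  1  1  1
 T  0  0  0  1  2  2  2  2  2
 V  0  0  0  1  2  2  2  2  2
 U  0  0  1  1  2  3  3  3  3
 K  0  0  1  1  2  3  3  3  3
dp[7][8] = 3. One LCS (by backtracking along matches): BTU.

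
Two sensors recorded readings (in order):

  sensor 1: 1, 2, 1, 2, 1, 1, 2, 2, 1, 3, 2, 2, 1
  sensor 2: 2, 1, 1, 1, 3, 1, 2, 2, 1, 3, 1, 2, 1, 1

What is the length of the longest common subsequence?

One common subsequence of length 10: 1 at sensor 1[1]=sensor 2[2], 1 at sensor 1[3]=sensor 2[3], 1 at sensor 1[5]=sensor 2[4], 1 at sensor 1[6]=sensor 2[6], 2 at sensor 1[7]=sensor 2[7], 2 at sensor 1[8]=sensor 2[8], 1 at sensor 1[9]=sensor 2[9], 3 at sensor 1[10]=sensor 2[10], 2 at sensor 1[11]=sensor 2[12], 1 at sensor 1[13]=sensor 2[14]. dp[13][14] = 10 confirms this is the maximum.

10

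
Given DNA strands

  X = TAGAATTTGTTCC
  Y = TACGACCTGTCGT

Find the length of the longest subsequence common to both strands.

8

Taking T (X #1, Y #1), A (X #2, Y #2), G (X #3, Y #4), A (X #4, Y #5), T (X #6, Y #8), T (X #7, Y #10), G (X #9, Y #12), T (X #11, Y #13) gives a common subsequence of length 8. dp[13][13] = 8 confirms this is the maximum.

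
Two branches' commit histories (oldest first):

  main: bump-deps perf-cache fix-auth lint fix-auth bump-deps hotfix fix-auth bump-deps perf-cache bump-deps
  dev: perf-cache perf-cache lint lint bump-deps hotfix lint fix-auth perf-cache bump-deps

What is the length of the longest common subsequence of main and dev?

7

Taking perf-cache [2,2], lint [4,4], bump-deps [6,5], hotfix [7,6], fix-auth [8,8], perf-cache [10,9], bump-deps [11,10] gives a common subsequence of length 7. dp[11][10] = 7 confirms this is the maximum.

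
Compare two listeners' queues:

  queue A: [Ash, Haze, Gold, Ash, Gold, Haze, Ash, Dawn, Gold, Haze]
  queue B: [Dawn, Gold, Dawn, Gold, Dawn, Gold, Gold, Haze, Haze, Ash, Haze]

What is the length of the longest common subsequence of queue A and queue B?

5

Taking Gold (queue A #3, queue B #6), then Gold (queue A #5, queue B #7), then Haze (queue A #6, queue B #9), then Ash (queue A #7, queue B #10), then Haze (queue A #10, queue B #11) gives a common subsequence of length 5, and the DP table's final entry dp[10][11] is also 5, so no common subsequence is longer.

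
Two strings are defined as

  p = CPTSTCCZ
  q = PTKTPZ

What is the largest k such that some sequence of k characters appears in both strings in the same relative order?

Match P at p[2]=q[1], T at p[3]=q[2], T at p[5]=q[4], Z at p[8]=q[6] — 4 characters in the same relative order in both. Since dp[8][6] = 4, nothing longer is possible.

4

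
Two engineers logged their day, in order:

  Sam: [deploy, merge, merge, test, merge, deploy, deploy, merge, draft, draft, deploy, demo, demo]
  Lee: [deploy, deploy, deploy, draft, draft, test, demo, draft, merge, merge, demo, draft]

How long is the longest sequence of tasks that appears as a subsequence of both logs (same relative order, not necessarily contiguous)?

One common subsequence of length 7: deploy [1,1], then deploy [6,2], then deploy [7,3], then draft [9,4], then draft [10,5], then demo [12,7], then demo [13,11]. The LCS DP gives dp[13][12] = 7, so this is optimal.

7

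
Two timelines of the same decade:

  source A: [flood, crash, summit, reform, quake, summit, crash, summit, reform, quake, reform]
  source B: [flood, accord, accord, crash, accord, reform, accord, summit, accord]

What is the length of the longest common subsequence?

Pick flood at source A[1]=source B[1], crash at source A[2]=source B[4], reform at source A[4]=source B[6], summit at source A[6]=source B[8]; all 4 events appear in both, in order. Since dp[11][9] = 4, nothing longer is possible.

4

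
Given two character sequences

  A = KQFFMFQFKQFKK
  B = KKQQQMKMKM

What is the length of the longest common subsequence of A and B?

6

Match K (A #1, B #2), Q (A #2, B #3), Q (A #7, B #4), Q (A #10, B #5), K (A #12, B #7), K (A #13, B #9) — 6 characters in the same relative order in both. Since dp[13][10] = 6, nothing longer is possible.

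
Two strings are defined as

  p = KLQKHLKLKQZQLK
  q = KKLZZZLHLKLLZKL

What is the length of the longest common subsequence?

Pick K [1,2]; then L [2,7]; then H [5,8]; then L [6,9]; then K [7,10]; then L [8,12]; then K [9,14]; then L [13,15]; all 8 characters appear in both, in order. dp[14][15] = 8 confirms this is the maximum.

8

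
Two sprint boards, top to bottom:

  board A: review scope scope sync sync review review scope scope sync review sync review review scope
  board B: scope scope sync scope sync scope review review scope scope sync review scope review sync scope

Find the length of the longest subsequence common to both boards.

12

One common subsequence of length 12: scope [2,1], then scope [3,2], then sync [4,3], then sync [5,5], then review [6,7], then review [7,8], then scope [8,9], then scope [9,10], then sync [10,11], then review [11,14], then sync [12,15], then scope [15,16]. The LCS DP gives dp[15][16] = 12, so this is optimal.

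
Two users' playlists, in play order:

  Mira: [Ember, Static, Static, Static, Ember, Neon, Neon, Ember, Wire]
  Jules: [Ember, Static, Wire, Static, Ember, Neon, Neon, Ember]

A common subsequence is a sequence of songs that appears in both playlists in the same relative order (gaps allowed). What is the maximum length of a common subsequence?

Taking Ember (Mira #1, Jules #1) → Static (Mira #2, Jules #2) → Static (Mira #4, Jules #4) → Ember (Mira #5, Jules #5) → Neon (Mira #6, Jules #6) → Neon (Mira #7, Jules #7) → Ember (Mira #8, Jules #8) gives a common subsequence of length 7, and the DP table's final entry dp[9][8] is also 7, so no common subsequence is longer.

7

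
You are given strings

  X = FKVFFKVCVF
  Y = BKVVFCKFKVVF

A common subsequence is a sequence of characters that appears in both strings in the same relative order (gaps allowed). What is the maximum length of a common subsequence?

Taking K (X #2, Y #2) → V (X #3, Y #4) → F (X #4, Y #5) → F (X #5, Y #8) → K (X #6, Y #9) → V (X #7, Y #10) → V (X #9, Y #11) → F (X #10, Y #12) gives a common subsequence of length 8. dp[10][12] = 8 confirms this is the maximum.

8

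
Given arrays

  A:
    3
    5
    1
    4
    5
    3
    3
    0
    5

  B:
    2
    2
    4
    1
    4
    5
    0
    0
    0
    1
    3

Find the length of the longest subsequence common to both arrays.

4

Taking 1 [3,4], then 4 [4,5], then 5 [5,6], then 3 [7,11] gives a common subsequence of length 4, and the DP table's final entry dp[9][11] is also 4, so no common subsequence is longer.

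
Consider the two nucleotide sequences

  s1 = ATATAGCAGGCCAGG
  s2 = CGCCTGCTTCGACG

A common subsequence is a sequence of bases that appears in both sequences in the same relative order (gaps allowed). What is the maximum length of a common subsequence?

One common subsequence of length 7: G [6,2], then C [7,4], then G [10,6], then C [11,7], then C [12,10], then A [13,12], then G [15,14]. dp[15][14] = 7 confirms this is the maximum.

7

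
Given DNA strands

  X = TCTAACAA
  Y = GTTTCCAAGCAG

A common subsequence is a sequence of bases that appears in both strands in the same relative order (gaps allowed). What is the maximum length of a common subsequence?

6

Taking T [1,4] → C [2,6] → A [4,7] → A [5,8] → C [6,10] → A [7,11] gives a common subsequence of length 6. dp[8][12] = 6 confirms this is the maximum.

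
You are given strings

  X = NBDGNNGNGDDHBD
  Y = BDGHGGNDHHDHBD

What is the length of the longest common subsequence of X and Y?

Taking B [2,1] → D [3,2] → G [4,5] → G [7,6] → N [8,7] → D [10,8] → D [11,11] → H [12,12] → B [13,13] → D [14,14] gives a common subsequence of length 10, and the DP table's final entry dp[14][14] is also 10, so no common subsequence is longer.

10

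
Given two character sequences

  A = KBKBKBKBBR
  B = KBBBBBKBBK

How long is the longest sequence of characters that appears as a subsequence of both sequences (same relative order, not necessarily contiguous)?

7

One common subsequence of length 7: K (A #1, B #1) → B (A #2, B #4) → B (A #4, B #5) → B (A #6, B #6) → K (A #7, B #7) → B (A #8, B #8) → B (A #9, B #9). dp[10][10] = 7 confirms this is the maximum.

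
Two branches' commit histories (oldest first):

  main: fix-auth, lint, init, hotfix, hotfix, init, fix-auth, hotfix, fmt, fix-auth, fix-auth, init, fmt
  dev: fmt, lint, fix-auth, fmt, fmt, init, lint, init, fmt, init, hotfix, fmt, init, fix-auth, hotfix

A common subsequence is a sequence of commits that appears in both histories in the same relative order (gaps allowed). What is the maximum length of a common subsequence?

Taking fix-auth (main #1, dev #3), then lint (main #2, dev #7), then init (main #3, dev #10), then hotfix (main #4, dev #11), then init (main #6, dev #13), then fix-auth (main #7, dev #14), then hotfix (main #8, dev #15) gives a common subsequence of length 7, and the DP table's final entry dp[13][15] is also 7, so no common subsequence is longer.

7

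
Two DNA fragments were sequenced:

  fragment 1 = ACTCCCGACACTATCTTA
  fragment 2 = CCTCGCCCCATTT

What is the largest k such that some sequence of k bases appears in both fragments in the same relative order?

Match C [2,2]; then T [3,3]; then C [4,4]; then C [5,6]; then C [6,7]; then C [9,8]; then C [11,9]; then A [13,10]; then T [14,11]; then T [16,12]; then T [17,13] — 11 bases in the same relative order in both. dp[18][13] = 11 confirms this is the maximum.

11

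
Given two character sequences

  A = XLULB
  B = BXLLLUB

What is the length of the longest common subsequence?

Let dp[i][j] be the LCS length of the first i characters of A and the first j characters of B. dp[i][j] = dp[i-1][j-1]+1 when the i-th and j-th characters match, else max(dp[i-1][j], dp[i][j-1]).
    ·  B  X  L  L  L  U  B
 ·  0  0  0  0  0  0  0  0
 X  0  0  1  1  1  1  1  1
 L  0  0  1  2  2  2  2  2
 U  0  0  1  2  2  2  3  3
 L  0  0  1  2  3  3  3  3
 B  0  1  1  2  3  3  3  4
dp[5][7] = 4. One LCS (by backtracking along matches): XLUB.

4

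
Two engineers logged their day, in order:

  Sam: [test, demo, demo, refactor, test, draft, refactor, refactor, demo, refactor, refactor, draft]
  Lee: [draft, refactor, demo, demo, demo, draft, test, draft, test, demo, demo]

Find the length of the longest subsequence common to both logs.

5

Taking demo (Sam #2, Lee #4), then demo (Sam #3, Lee #5), then test (Sam #5, Lee #7), then draft (Sam #6, Lee #8), then demo (Sam #9, Lee #11) gives a common subsequence of length 5, and the DP table's final entry dp[12][11] is also 5, so no common subsequence is longer.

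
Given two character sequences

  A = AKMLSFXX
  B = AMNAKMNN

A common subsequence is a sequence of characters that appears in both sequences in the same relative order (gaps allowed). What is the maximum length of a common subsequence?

Pick A at A[1]=B[4], K at A[2]=B[5], M at A[3]=B[6]; all 3 characters appear in both, in order. The LCS DP gives dp[8][8] = 3, so this is optimal.

3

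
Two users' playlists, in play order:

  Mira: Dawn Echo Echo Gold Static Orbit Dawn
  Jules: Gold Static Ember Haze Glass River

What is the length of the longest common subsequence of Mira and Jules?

Match Gold (Mira #4, Jules #1), Static (Mira #5, Jules #2) — 2 songs in the same relative order in both. dp[7][6] = 2 confirms this is the maximum.

2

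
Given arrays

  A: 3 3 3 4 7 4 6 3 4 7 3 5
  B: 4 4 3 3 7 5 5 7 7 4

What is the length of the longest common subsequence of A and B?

Let dp[i][j] be the LCS length of the first i values of A and the first j values of B. dp[i][j] = dp[i-1][j-1]+1 when the i-th and j-th values match, else max(dp[i-1][j], dp[i][j-1]).
    ·  4  4  3  3  7  5  5  7  7  4
 ·  0  0  0  0  0  0  0  0  0  0  0
 3  0  0  0  1  1  1  1  1  1  1  1
 3  0  0  0  1  2  2  2  2  2  2  2
 3  0  0  0  1  2  2  2  2  2  2  2
 4  0  1  1  1  2  2  2  2  2  2  3
 7  0  1  1  1  2  3  3  3  3  3  3
 4  0  1  2  2  2  3  3  3  3  3  4
 6  0  1  2  2  2  3  3  3  3  3  4
 3  0  1  2  3  3  3  3  3  3  3  4
 4  0  1  2  3  3  3  3  3  3  3  4
 7  0  1  2  3  3  4  4  4  4  4  4
 3  0  1  2  3  4  4  4  4  4  4  4
 5  0  1  2  3  4  4  5  5  5  5  5
dp[12][10] = 5. One LCS (by backtracking along matches): 4, 4, 3, 7, 5.

5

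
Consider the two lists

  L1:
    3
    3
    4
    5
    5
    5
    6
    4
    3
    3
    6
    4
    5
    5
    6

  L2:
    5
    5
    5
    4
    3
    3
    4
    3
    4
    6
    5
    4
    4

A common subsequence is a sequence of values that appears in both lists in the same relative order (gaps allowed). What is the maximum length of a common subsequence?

8

One common subsequence of length 8: 5 at L1[4]=L2[1] → 5 at L1[5]=L2[2] → 5 at L1[6]=L2[3] → 4 at L1[8]=L2[4] → 3 at L1[9]=L2[6] → 3 at L1[10]=L2[8] → 6 at L1[11]=L2[10] → 4 at L1[12]=L2[13]. The LCS DP gives dp[15][13] = 8, so this is optimal.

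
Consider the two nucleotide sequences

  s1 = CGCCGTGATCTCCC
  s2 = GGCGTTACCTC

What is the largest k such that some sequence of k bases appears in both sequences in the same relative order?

Pick G (s1 #2, s2 #2); then C (s1 #4, s2 #3); then G (s1 #5, s2 #4); then T (s1 #6, s2 #6); then A (s1 #8, s2 #7); then C (s1 #10, s2 #9); then T (s1 #11, s2 #10); then C (s1 #14, s2 #11); all 8 bases appear in both, in order. Since dp[14][11] = 8, nothing longer is possible.

8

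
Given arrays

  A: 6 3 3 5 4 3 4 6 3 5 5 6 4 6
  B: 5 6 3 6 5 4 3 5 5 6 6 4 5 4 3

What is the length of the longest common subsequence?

One common subsequence of length 9: 6 at A[1]=B[2] → 3 at A[2]=B[3] → 5 at A[4]=B[5] → 4 at A[7]=B[6] → 3 at A[9]=B[7] → 5 at A[10]=B[8] → 5 at A[11]=B[9] → 6 at A[12]=B[11] → 4 at A[13]=B[14]. dp[14][15] = 9 confirms this is the maximum.

9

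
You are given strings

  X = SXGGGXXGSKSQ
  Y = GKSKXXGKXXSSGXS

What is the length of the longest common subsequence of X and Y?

Taking S (X #1, Y #3), X (X #2, Y #6), G (X #3, Y #7), X (X #6, Y #9), X (X #7, Y #10), G (X #8, Y #13), S (X #11, Y #15) gives a common subsequence of length 7. Since dp[12][15] = 7, nothing longer is possible.

7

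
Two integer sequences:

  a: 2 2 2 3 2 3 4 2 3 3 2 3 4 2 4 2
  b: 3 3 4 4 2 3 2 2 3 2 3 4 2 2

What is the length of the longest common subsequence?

11

Taking 3 (a #4, b #1); then 3 (a #6, b #2); then 4 (a #7, b #4); then 2 (a #8, b #5); then 3 (a #9, b #6); then 3 (a #10, b #9); then 2 (a #11, b #10); then 3 (a #12, b #11); then 4 (a #13, b #12); then 2 (a #14, b #13); then 2 (a #16, b #14) gives a common subsequence of length 11. The LCS DP gives dp[16][14] = 11, so this is optimal.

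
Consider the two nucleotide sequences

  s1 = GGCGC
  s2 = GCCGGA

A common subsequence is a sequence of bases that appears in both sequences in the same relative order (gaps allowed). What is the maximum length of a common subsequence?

3

Let dp[i][j] be the LCS length of the first i bases of s1 and the first j bases of s2. dp[i][j] = dp[i-1][j-1]+1 when the i-th and j-th bases match, else max(dp[i-1][j], dp[i][j-1]).
    ·  G  C  C  G  G  A
 ·  0  0  0  0  0  0  0
 G  0  1  1  1  1  1  1
 G  0  1  1  1  2  2  2
 C  0  1  2  2  2  2  2
 G  0  1  2  2  3  3  3
 C  0  1  2  3  3  3  3
dp[5][6] = 3. One LCS (by backtracking along matches): GGG.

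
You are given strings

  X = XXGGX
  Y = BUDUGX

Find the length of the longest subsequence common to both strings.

Let dp[i][j] be the LCS length of the first i characters of X and the first j characters of Y. dp[i][j] = dp[i-1][j-1]+1 when the i-th and j-th characters match, else max(dp[i-1][j], dp[i][j-1]).
    ·  B  U  D  U  G  X
 ·  0  0  0  0  0  0  0
 X  0  0  0  0  0  0  1
 X  0  0  0  0  0  0  1
 G  0  0  0  0  0  1  1
 G  0  0  0  0  0  1  1
 X  0  0  0  0  0  1  2
dp[5][6] = 2. One LCS (by backtracking along matches): GX.

2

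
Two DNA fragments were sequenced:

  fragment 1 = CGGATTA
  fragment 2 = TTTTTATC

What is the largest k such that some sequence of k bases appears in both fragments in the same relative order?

3

Let dp[i][j] be the LCS length of the first i bases of fragment 1 and the first j bases of fragment 2. dp[i][j] = dp[i-1][j-1]+1 when the i-th and j-th bases match, else max(dp[i-1][j], dp[i][j-1]).
    ·  T  T  T  T  T  A  T  C
 ·  0  0  0  0  0  0  0  0  0
 C  0  0  0  0  0  0  0  0  1
 G  0  0  0  0  0  0  0  0  1
 G  0  0  0  0  0  0  0  0  1
 A  0  0  0  0  0  0  1  1  1
 T  0  1  1  1  1  1  1  2  2
 T  0  1  2  2  2  2  2  2  2
 A  0  1  2  2  2  2  3  3  3
dp[7][8] = 3. One LCS (by backtracking along matches): TTA.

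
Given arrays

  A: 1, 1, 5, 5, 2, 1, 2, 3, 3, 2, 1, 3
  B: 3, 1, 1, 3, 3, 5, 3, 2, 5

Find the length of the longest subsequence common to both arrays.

5

Let dp[i][j] be the LCS length of the first i values of A and the first j values of B. dp[i][j] = dp[i-1][j-1]+1 when the i-th and j-th values match, else max(dp[i-1][j], dp[i][j-1]).
    ·  3  1  1  3  3  5  3  2  5
 ·  0  0  0  0  0  0  0  0  0  0
 1  0  0  1  1  1  1  1  1  1  1
 1  0  0  1  2  2  2  2  2  2  2
 5  0  0  1  2  2  2  3  3  3  3
 5  0  0  1  2  2  2  3  3  3  4
 2  0  0  1  2  2  2  3  3  4  4
 1  0  0  1  2  2  2  3  3  4  4
 2  0  0  1  2  2  2  3  3  4  4
 3  0  1  1  2  3  3  3  4  4  4
 3  0  1  1  2  3  4  4  4  4  4
 2  0  1  1  2  3  4  4  4  5  5
 1  0  1  2  2  3  4  4  4  5  5
 3  0  1  2  2  3  4  4  5  5  5
dp[12][9] = 5. One LCS (by backtracking along matches): 1, 1, 5, 3, 2.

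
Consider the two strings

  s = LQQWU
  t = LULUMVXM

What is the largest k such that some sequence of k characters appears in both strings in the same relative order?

Let dp[i][j] be the LCS length of the first i characters of s and the first j characters of t. dp[i][j] = dp[i-1][j-1]+1 when the i-th and j-th characters match, else max(dp[i-1][j], dp[i][j-1]).
    ·  L  U  L  U  M  V  X  M
 ·  0  0  0  0  0  0  0  0  0
 L  0  1  1  1  1  1  1  1  1
 Q  0  1  1  1  1  1  1  1  1
 Q  0  1  1  1  1  1  1  1  1
 W  0  1  1  1  1  1  1  1  1
 U  0  1  2  2  2  2  2  2  2
dp[5][8] = 2. One LCS (by backtracking along matches): LU.

2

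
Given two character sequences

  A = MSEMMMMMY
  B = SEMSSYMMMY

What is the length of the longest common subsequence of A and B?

7

Let dp[i][j] be the LCS length of the first i characters of A and the first j characters of B. dp[i][j] = dp[i-1][j-1]+1 when the i-th and j-th characters match, else max(dp[i-1][j], dp[i][j-1]).
    ·  S  E  M  S  S  Y  M  M  M  Y
 ·  0  0  0  0  0  0  0  0  0  0  0
 M  0  0  0  1  1  1  1  1  1  1  1
 S  0  1  1  1  2  2  2  2  2  2  2
 E  0  1  2  2  2  2  2  2  2  2  2
 M  0  1  2  3  3  3  3  3  3  3  3
 M  0  1  2  3  3  3  3  4  4  4  4
 M  0  1  2  3  3  3  3  4  5  5  5
 M  0  1  2  3  3  3  3  4  5  6  6
 M  0  1  2  3  3  3  3  4  5  6  6
 Y  0  1  2  3  3  3  4  4  5  6  7
dp[9][10] = 7. One LCS (by backtracking along matches): SEMMMMY.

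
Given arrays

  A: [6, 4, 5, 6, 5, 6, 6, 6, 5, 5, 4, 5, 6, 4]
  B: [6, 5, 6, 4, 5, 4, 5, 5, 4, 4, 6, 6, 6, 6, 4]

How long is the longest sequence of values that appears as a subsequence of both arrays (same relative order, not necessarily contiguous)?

Taking 6 at A[1]=B[3], 4 at A[2]=B[6], 5 at A[3]=B[7], 5 at A[5]=B[8], 6 at A[6]=B[11], 6 at A[7]=B[12], 6 at A[8]=B[13], 6 at A[13]=B[14], 4 at A[14]=B[15] gives a common subsequence of length 9. Since dp[14][15] = 9, nothing longer is possible.

9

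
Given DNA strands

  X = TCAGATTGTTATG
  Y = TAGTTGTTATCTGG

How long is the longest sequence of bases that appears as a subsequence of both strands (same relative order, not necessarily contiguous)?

11

Taking T (X #1, Y #1); then A (X #3, Y #2); then G (X #4, Y #3); then T (X #6, Y #4); then T (X #7, Y #5); then G (X #8, Y #6); then T (X #9, Y #7); then T (X #10, Y #8); then A (X #11, Y #9); then T (X #12, Y #12); then G (X #13, Y #14) gives a common subsequence of length 11, and the DP table's final entry dp[13][14] is also 11, so no common subsequence is longer.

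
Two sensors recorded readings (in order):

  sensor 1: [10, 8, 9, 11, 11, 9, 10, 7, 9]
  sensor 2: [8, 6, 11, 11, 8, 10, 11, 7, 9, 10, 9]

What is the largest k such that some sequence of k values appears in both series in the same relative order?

6

One common subsequence of length 6: 8 (sensor 1 #2, sensor 2 #1), then 11 (sensor 1 #4, sensor 2 #4), then 11 (sensor 1 #5, sensor 2 #7), then 9 (sensor 1 #6, sensor 2 #9), then 10 (sensor 1 #7, sensor 2 #10), then 9 (sensor 1 #9, sensor 2 #11), and the DP table's final entry dp[9][11] is also 6, so no common subsequence is longer.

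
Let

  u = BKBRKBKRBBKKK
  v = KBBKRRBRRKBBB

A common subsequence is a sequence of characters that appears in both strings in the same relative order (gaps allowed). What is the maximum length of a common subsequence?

8

Taking B (u #1, v #3), then K (u #2, v #4), then B (u #3, v #7), then R (u #4, v #9), then K (u #5, v #10), then B (u #6, v #11), then B (u #9, v #12), then B (u #10, v #13) gives a common subsequence of length 8, and the DP table's final entry dp[13][13] is also 8, so no common subsequence is longer.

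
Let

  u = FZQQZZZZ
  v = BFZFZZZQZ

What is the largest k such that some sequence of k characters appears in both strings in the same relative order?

6

Pick F [1,2]; then Z [2,3]; then Z [5,5]; then Z [6,6]; then Z [7,7]; then Z [8,9]; all 6 characters appear in both, in order, and the DP table's final entry dp[8][9] is also 6, so no common subsequence is longer.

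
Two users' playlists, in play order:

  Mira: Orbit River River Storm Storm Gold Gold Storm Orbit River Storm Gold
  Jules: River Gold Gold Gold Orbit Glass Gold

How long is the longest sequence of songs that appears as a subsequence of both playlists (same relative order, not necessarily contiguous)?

One common subsequence of length 5: River [2,1]; then Gold [6,3]; then Gold [7,4]; then Orbit [9,5]; then Gold [12,7], and the DP table's final entry dp[12][7] is also 5, so no common subsequence is longer.

5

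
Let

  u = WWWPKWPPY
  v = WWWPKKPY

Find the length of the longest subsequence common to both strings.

7

Taking W [1,1], W [2,2], W [3,3], P [4,4], K [5,6], P [8,7], Y [9,8] gives a common subsequence of length 7. dp[9][8] = 7 confirms this is the maximum.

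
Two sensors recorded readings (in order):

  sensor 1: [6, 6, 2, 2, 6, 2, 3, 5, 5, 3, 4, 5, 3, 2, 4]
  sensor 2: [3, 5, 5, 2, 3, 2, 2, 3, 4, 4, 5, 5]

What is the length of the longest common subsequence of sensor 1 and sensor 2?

6

Match 2 [3,4] → 2 [4,6] → 2 [6,7] → 3 [7,8] → 5 [9,11] → 5 [12,12] — 6 values in the same relative order in both. The LCS DP gives dp[15][12] = 6, so this is optimal.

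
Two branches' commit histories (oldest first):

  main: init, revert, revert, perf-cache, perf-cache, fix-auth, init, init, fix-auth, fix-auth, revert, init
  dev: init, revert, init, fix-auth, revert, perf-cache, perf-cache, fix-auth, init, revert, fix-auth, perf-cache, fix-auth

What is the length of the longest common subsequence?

9

Pick init [1,1] → revert [2,2] → revert [3,5] → perf-cache [4,6] → perf-cache [5,7] → fix-auth [6,8] → init [7,9] → fix-auth [9,11] → fix-auth [10,13]; all 9 commits appear in both, in order. The LCS DP gives dp[12][13] = 9, so this is optimal.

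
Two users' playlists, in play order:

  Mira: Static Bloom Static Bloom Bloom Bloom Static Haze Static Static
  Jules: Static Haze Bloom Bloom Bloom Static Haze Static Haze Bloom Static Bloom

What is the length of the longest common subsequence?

Pick Static (Mira #1, Jules #1) → Bloom (Mira #4, Jules #3) → Bloom (Mira #5, Jules #4) → Bloom (Mira #6, Jules #5) → Static (Mira #7, Jules #6) → Haze (Mira #8, Jules #7) → Static (Mira #9, Jules #8) → Static (Mira #10, Jules #11); all 8 songs appear in both, in order. The LCS DP gives dp[10][12] = 8, so this is optimal.

8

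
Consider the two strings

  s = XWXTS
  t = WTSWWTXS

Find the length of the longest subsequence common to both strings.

3

Let dp[i][j] be the LCS length of the first i characters of s and the first j characters of t. dp[i][j] = dp[i-1][j-1]+1 when the i-th and j-th characters match, else max(dp[i-1][j], dp[i][j-1]).
    ·  W  T  S  W  W  T  X  S
 ·  0  0  0  0  0  0  0  0  0
 X  0  0  0  0  0  0  0  1  1
 W  0  1  1  1  1  1  1  1  1
 X  0  1  1  1  1  1  1  2  2
 T  0  1  2  2  2  2  2  2  2
 S  0  1  2  3  3  3  3  3  3
dp[5][8] = 3. One LCS (by backtracking along matches): WXS.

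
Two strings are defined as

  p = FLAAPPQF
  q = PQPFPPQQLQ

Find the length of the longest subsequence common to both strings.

Taking F (p #1, q #4), then P (p #5, q #5), then P (p #6, q #6), then Q (p #7, q #10) gives a common subsequence of length 4. Since dp[8][10] = 4, nothing longer is possible.

4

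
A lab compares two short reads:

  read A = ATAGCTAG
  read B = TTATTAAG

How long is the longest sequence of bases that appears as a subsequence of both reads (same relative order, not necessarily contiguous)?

Let dp[i][j] be the LCS length of the first i bases of read A and the first j bases of read B. dp[i][j] = dp[i-1][j-1]+1 when the i-th and j-th bases match, else max(dp[i-1][j], dp[i][j-1]).
    ·  T  T  A  T  T  A  A  G
 ·  0  0  0  0  0  0  0  0  0
 A  0  0  0  1  1  1  1  1  1
 T  0  1  1  1  2  2  2  2  2
 A  0  1  1  2  2  2  3  3  3
 G  0  1  1  2  2  2  3  3  4
 C  0  1  1  2  2  2  3  3  4
 T  0  1  2  2  3  3  3  3  4
 A  0  1  2  3  3  3  4  4  4
 G  0  1  2  3  3  3  4  4  5
dp[8][8] = 5. One LCS (by backtracking along matches): ATAAG.

5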